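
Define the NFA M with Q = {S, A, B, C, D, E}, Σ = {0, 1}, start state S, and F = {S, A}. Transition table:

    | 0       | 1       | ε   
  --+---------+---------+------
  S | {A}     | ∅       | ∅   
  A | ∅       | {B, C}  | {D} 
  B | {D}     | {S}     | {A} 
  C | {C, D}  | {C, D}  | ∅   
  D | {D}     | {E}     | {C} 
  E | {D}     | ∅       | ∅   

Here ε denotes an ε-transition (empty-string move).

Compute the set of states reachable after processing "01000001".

{C, D, E}

Start in {S}.
Read '0': {S} → {A, C, D}.
Read '1': {A, C, D} → {A, B, C, D, E}.
Read '0': {A, B, C, D, E} → {C, D}.
Read '0': {C, D} → {C, D}.
Read '0': {C, D} → {C, D}.
Read '0': {C, D} → {C, D}.
Read '0': {C, D} → {C, D}.
Read '1': {C, D} → {C, D, E}.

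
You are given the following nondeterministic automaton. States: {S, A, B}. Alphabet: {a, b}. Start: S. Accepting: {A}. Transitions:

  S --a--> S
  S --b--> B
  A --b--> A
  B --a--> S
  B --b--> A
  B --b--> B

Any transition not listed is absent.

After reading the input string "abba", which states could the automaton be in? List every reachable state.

Start in {S}.
Read 'a': S→{S}; now {S}.
Read 'b': S→{B}; now {B}.
Read 'b': B→{A, B}; now {A, B}.
Read 'a': A→∅, B→{S}; now {S}.

{S}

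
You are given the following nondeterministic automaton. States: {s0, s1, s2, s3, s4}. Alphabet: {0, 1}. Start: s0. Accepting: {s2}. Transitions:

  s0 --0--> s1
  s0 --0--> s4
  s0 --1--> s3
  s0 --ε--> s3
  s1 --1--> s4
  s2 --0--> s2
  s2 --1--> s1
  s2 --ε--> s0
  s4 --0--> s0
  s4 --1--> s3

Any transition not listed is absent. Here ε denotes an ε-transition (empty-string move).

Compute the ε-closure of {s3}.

{s3}

Begin with {s3}.
No ε-moves leave this set, so the closure equals the set itself.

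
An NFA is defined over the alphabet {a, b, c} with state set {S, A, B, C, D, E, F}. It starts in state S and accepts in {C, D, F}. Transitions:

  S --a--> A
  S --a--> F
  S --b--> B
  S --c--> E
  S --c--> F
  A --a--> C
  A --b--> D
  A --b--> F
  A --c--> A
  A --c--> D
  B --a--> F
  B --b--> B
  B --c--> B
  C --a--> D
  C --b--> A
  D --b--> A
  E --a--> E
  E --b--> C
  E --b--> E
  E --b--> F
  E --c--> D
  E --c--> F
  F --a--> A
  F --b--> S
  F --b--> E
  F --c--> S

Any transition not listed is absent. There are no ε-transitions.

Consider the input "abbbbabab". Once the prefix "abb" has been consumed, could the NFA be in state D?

No

Start in {S}.
Read 'a': S→{A, F}; now {A, F}.
Read 'b': A→{D, F}, F→{S, E}; now {S, D, E, F}.
Read 'b': S→{B}, D→{A}, E→{C, E, F}, F→{S, E}; now {S, A, B, C, E, F}.
State D is not in {S, A, B, C, E, F}.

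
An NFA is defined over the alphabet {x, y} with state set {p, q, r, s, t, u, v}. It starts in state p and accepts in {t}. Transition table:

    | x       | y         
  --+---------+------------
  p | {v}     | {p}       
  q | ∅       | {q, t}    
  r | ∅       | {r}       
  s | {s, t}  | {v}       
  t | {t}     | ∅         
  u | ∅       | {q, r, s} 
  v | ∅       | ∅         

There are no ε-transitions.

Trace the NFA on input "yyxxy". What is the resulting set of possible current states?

Start in {p}.
Read 'y': p→{p}; now {p}.
Read 'y': p→{p}; now {p}.
Read 'x': p→{v}; now {v}.
Read 'x': v→∅; now ∅.
The set is empty and remains empty for the remaining 1 symbol.

∅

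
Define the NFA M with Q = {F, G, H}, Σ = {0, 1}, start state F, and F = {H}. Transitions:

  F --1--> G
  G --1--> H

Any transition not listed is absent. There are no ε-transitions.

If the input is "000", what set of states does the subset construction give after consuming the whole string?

Start in {F}.
Read '0': {F} → ∅.
The set is empty and remains empty for the remaining 2 symbols.

∅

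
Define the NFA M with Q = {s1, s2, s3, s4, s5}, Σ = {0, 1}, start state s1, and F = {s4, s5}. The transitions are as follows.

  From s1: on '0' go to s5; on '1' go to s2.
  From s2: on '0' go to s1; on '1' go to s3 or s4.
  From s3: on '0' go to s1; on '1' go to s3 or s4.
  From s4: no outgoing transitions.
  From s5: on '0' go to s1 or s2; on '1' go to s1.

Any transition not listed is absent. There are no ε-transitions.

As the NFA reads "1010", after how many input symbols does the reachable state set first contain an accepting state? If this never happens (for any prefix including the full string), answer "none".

none

Start in {s1}.
Read '1': s1→{s2}; now {s2}.
Read '0': s2→{s1}; now {s1}.
Read '1': s1→{s2}; now {s2}.
Read '0': s2→{s1}; now {s1}.
No reachable set along the way intersects F.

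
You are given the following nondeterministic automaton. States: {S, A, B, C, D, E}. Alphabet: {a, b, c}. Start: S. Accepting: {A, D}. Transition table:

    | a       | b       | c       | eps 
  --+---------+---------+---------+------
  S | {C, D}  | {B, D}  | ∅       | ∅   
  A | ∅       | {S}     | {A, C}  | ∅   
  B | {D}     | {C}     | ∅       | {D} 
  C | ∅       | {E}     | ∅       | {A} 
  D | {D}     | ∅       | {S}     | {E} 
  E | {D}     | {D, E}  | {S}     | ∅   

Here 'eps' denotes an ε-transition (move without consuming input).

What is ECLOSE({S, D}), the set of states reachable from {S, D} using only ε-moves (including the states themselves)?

Begin with {S, D}.
ε-move D → E; add E.

{S, D, E}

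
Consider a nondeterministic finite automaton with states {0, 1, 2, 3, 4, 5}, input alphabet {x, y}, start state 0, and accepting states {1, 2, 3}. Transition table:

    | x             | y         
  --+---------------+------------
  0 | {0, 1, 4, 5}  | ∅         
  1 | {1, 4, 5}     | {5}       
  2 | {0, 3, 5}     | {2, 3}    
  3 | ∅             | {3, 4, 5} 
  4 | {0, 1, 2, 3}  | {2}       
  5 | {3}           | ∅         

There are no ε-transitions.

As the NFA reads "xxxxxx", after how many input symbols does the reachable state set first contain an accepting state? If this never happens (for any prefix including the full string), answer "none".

1

Start in {0}.
Read 'x': 0→{0, 1, 4, 5}; now {0, 1, 4, 5}.
None of the earlier sets intersect F, but {0, 1, 4, 5} does.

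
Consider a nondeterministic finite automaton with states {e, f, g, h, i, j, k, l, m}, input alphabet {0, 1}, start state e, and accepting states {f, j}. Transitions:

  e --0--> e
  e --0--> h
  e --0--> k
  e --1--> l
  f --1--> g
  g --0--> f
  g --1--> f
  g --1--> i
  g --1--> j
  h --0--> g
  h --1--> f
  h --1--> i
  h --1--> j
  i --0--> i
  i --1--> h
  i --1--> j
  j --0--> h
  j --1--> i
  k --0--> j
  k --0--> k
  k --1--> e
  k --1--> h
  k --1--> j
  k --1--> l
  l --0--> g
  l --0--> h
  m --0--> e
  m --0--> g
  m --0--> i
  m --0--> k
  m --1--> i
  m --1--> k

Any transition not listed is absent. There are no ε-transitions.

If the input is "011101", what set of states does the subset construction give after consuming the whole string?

{f, g, h, i, j}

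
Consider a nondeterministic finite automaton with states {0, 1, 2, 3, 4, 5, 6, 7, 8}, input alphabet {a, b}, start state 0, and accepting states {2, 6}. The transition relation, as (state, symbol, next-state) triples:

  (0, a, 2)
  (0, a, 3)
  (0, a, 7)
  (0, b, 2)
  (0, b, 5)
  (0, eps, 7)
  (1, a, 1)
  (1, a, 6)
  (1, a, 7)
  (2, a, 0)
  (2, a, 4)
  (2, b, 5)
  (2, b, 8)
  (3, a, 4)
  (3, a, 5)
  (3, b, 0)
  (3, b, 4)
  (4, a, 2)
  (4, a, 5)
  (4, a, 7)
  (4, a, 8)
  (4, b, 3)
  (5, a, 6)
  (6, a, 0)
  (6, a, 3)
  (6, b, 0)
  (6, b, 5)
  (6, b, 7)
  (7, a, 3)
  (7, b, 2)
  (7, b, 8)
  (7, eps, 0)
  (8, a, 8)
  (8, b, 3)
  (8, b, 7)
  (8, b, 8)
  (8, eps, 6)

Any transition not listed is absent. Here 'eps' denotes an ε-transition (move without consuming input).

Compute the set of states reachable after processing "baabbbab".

{0, 2, 3, 4, 5, 6, 7, 8}

Start: ε-closure({0}) = {0, 7}.
Read 'b': 0→{2, 5}, 7→{2, 8}; union {2, 5, 8}; ε-closure = {2, 5, 6, 8}.
Read 'a': 2→{0, 4}, 5→{6}, 6→{0, 3}, 8→{8}; union {0, 3, 4, 6, 8}; ε-closure = {0, 3, 4, 6, 7, 8}.
Read 'a': 0→{2, 3, 7}, 3→{4, 5}, 4→{2, 5, 7, 8}, 6→{0, 3}, 7→{3}, 8→{8}; union {0, 2, 3, 4, 5, 7, 8}; ε-closure = {0, 2, 3, 4, 5, 6, 7, 8}.
Read 'b': 0→{2, 5}, 2→{5, 8}, 3→{0, 4}, 4→{3}, 5→∅, 6→{0, 5, 7}, 7→{2, 8}, 8→{3, 7, 8}; union {0, 2, 3, 4, 5, 7, 8}; ε-closure = {0, 2, 3, 4, 5, 6, 7, 8}.
Read 'b': 0→{2, 5}, 2→{5, 8}, 3→{0, 4}, 4→{3}, 5→∅, 6→{0, 5, 7}, 7→{2, 8}, 8→{3, 7, 8}; union {0, 2, 3, 4, 5, 7, 8}; ε-closure = {0, 2, 3, 4, 5, 6, 7, 8}.
Read 'b': 0→{2, 5}, 2→{5, 8}, 3→{0, 4}, 4→{3}, 5→∅, 6→{0, 5, 7}, 7→{2, 8}, 8→{3, 7, 8}; union {0, 2, 3, 4, 5, 7, 8}; ε-closure = {0, 2, 3, 4, 5, 6, 7, 8}.
Read 'a': 0→{2, 3, 7}, 2→{0, 4}, 3→{4, 5}, 4→{2, 5, 7, 8}, 5→{6}, 6→{0, 3}, 7→{3}, 8→{8}; now {0, 2, 3, 4, 5, 6, 7, 8}.
Read 'b': 0→{2, 5}, 2→{5, 8}, 3→{0, 4}, 4→{3}, 5→∅, 6→{0, 5, 7}, 7→{2, 8}, 8→{3, 7, 8}; union {0, 2, 3, 4, 5, 7, 8}; ε-closure = {0, 2, 3, 4, 5, 6, 7, 8}.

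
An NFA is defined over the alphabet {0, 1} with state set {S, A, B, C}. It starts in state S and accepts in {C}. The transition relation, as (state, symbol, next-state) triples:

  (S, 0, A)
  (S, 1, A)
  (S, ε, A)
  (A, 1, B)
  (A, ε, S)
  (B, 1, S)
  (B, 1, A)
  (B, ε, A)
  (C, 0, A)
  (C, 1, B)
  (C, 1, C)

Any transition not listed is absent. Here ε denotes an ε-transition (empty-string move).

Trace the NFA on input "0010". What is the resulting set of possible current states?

Start: ε-closure({S}) = {S, A}.
Read '0': {S, A} → {S, A}.
Read '0': {S, A} → {S, A}.
Read '1': {S, A} → {S, A, B}.
Read '0': {S, A, B} → {S, A}.

{S, A}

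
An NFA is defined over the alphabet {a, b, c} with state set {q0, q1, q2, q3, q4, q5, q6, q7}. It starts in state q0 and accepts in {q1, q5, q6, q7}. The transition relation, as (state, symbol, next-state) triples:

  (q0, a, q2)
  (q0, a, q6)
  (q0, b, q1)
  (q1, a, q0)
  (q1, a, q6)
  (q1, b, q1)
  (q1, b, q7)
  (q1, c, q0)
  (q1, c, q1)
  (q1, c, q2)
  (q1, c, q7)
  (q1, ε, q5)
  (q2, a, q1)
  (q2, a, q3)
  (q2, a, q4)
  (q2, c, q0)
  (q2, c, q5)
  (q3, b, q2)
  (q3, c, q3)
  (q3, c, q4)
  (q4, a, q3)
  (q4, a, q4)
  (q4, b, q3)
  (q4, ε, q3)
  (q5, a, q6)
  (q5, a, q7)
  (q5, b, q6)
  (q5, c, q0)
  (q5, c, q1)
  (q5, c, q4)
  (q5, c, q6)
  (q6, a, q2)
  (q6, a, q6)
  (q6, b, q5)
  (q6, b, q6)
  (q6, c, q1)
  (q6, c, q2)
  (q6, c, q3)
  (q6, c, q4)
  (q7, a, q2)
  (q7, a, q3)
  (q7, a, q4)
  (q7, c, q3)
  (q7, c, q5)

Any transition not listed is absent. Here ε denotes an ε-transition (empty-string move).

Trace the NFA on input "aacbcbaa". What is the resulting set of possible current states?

Start in {q0}.
Read 'a': q0→{q2, q6}; now {q2, q6}.
Read 'a': q2→{q1, q3, q4}, q6→{q2, q6}; union {q1, q2, q3, q4, q6}; ε-closure = {q1, q2, q3, q4, q5, q6}.
Read 'c': q1→{q0, q1, q2, q7}, q2→{q0, q5}, q3→{q3, q4}, q4→∅, q5→{q0, q1, q4, q6}, q6→{q1, q2, q3, q4}; now {q0, q1, q2, q3, q4, q5, q6, q7}.
Read 'b': q0→{q1}, q1→{q1, q7}, q2→∅, q3→{q2}, q4→{q3}, q5→{q6}, q6→{q5, q6}, q7→∅; now {q1, q2, q3, q5, q6, q7}.
Read 'c': q1→{q0, q1, q2, q7}, q2→{q0, q5}, q3→{q3, q4}, q5→{q0, q1, q4, q6}, q6→{q1, q2, q3, q4}, q7→{q3, q5}; now {q0, q1, q2, q3, q4, q5, q6, q7}.
Read 'b': q0→{q1}, q1→{q1, q7}, q2→∅, q3→{q2}, q4→{q3}, q5→{q6}, q6→{q5, q6}, q7→∅; now {q1, q2, q3, q5, q6, q7}.
Read 'a': q1→{q0, q6}, q2→{q1, q3, q4}, q3→∅, q5→{q6, q7}, q6→{q2, q6}, q7→{q2, q3, q4}; union {q0, q1, q2, q3, q4, q6, q7}; ε-closure = {q0, q1, q2, q3, q4, q5, q6, q7}.
Read 'a': q0→{q2, q6}, q1→{q0, q6}, q2→{q1, q3, q4}, q3→∅, q4→{q3, q4}, q5→{q6, q7}, q6→{q2, q6}, q7→{q2, q3, q4}; union {q0, q1, q2, q3, q4, q6, q7}; ε-closure = {q0, q1, q2, q3, q4, q5, q6, q7}.

{q0, q1, q2, q3, q4, q5, q6, q7}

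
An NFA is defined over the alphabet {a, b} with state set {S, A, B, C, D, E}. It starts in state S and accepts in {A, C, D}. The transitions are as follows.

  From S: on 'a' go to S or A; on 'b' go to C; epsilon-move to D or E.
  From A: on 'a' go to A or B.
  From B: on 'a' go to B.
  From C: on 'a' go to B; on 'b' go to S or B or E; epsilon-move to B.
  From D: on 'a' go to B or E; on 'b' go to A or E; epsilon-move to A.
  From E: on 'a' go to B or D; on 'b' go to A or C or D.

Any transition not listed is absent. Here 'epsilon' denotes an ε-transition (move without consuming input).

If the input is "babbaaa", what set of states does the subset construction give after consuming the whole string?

{S, A, B, D, E}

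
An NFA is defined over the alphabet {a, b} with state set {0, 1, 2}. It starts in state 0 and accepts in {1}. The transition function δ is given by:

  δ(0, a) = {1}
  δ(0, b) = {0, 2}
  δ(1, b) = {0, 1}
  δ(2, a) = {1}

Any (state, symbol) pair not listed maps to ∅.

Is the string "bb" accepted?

No

Start in {0}.
Read 'b': {0} → {0, 2}.
Read 'b': {0, 2} → {0, 2}.
The final set {0, 2} contains no accepting state.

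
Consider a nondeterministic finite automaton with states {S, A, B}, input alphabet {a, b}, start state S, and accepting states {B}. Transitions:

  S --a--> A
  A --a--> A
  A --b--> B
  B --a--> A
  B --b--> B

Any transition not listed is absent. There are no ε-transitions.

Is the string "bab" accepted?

No

Start in {S}.
Read 'b': {S} → ∅.
The set is empty and remains empty for the remaining 2 symbols.
The final set ∅ contains no accepting state.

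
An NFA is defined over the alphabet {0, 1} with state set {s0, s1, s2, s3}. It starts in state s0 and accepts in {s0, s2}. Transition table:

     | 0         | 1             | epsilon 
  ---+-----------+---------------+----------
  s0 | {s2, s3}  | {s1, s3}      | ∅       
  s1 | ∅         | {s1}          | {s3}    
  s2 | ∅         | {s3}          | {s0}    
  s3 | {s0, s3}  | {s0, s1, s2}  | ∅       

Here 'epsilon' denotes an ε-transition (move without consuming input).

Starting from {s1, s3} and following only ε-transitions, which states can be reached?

{s1, s3}

Begin with {s1, s3}.
No ε-moves leave this set, so the closure equals the set itself.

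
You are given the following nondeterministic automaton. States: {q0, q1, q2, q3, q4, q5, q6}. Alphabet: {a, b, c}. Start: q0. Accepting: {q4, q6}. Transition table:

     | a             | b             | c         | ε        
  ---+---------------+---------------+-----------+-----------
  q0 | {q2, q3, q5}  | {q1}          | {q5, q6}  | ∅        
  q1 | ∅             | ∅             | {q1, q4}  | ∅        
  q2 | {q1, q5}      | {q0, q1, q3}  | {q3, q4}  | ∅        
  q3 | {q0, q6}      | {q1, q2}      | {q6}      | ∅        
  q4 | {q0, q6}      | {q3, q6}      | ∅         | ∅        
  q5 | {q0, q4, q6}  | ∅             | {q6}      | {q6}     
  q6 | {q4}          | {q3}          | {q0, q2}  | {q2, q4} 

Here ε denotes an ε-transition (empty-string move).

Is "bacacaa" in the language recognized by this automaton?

No

Start in {q0}.
Read 'b': {q0} → {q1}.
Read 'a': {q1} → ∅.
The set is empty and remains empty for the remaining 5 symbols.
The final set ∅ contains no accepting state.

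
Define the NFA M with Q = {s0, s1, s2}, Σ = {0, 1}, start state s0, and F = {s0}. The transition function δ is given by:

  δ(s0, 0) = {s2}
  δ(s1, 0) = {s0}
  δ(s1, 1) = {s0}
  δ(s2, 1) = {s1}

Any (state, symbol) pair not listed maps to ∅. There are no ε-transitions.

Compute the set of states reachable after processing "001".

∅

Start in {s0}.
Read '0': s0→{s2}; now {s2}.
Read '0': s2→∅; now ∅.
The set is empty and remains empty for the remaining 1 symbol.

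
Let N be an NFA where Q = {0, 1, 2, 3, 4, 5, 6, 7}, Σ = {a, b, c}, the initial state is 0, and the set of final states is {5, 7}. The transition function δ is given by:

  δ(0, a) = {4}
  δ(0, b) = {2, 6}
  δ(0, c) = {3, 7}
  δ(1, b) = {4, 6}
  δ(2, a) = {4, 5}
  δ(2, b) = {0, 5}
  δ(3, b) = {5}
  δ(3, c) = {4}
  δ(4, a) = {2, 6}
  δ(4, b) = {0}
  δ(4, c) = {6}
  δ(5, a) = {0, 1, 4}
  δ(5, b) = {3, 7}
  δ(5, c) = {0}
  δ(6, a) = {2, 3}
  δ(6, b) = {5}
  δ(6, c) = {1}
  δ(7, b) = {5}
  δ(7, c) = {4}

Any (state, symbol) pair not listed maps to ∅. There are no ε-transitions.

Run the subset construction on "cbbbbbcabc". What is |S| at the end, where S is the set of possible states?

2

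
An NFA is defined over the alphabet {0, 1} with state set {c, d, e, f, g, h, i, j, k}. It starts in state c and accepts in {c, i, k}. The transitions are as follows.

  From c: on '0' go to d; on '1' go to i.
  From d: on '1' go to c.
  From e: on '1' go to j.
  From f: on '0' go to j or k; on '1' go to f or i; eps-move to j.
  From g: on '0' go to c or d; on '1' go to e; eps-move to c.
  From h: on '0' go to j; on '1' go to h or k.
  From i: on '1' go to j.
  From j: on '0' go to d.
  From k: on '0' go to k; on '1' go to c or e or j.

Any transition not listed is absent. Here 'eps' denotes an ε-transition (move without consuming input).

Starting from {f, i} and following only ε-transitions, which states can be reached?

{f, i, j}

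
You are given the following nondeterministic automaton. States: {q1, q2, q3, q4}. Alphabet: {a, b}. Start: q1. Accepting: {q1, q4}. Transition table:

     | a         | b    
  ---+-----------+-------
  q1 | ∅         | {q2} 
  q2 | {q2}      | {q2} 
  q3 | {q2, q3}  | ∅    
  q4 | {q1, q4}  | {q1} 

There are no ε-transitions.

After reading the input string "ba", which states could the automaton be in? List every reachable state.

{q2}

Start in {q1}.
Read 'b': {q1} → {q2}.
Read 'a': {q2} → {q2}.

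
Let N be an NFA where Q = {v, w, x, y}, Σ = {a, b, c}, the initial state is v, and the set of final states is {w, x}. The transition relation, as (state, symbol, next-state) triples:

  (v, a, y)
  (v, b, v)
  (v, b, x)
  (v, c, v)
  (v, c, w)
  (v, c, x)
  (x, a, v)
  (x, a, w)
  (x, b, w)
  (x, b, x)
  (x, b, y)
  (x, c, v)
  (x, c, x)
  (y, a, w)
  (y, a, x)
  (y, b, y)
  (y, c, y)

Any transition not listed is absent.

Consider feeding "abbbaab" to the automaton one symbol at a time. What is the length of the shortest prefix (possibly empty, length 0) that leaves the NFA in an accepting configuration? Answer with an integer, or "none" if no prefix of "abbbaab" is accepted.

Start in {v}.
Read 'a': v→{y}; now {y}.
Read 'b': y→{y}; now {y}.
Read 'b': y→{y}; now {y}.
Read 'b': y→{y}; now {y}.
Read 'a': y→{w, x}; now {w, x}.
None of the earlier sets intersect F, but {w, x} does.

5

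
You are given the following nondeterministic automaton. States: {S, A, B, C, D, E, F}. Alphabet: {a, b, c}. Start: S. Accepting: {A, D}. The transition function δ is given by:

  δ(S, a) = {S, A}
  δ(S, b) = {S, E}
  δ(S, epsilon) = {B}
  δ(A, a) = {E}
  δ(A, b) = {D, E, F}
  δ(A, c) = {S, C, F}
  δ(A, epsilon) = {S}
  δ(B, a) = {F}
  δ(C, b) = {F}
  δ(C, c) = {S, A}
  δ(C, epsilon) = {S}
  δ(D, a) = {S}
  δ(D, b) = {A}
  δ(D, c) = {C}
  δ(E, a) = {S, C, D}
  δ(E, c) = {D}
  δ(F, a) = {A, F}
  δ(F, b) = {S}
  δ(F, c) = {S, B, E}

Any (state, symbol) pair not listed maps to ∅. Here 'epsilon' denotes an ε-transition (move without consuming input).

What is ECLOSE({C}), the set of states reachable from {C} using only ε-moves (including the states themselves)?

{S, B, C}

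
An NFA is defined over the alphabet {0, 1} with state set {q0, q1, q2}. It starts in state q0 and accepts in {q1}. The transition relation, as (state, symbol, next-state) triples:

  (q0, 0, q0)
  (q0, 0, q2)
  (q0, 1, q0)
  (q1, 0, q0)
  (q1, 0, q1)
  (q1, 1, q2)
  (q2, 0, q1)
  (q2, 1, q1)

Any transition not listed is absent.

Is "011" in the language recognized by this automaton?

No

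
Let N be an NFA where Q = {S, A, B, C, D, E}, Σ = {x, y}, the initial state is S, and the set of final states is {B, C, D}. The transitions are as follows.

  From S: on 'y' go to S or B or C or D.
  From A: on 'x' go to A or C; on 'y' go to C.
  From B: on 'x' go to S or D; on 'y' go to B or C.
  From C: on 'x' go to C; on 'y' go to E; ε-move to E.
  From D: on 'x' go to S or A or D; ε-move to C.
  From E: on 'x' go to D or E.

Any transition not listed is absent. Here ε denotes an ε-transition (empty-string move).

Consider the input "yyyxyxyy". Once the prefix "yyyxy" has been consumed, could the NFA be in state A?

No

Start in {S}.
Read 'y': {S} → {S, B, C, D, E}.
Read 'y': {S, B, C, D, E} → {S, B, C, D, E}.
Read 'y': {S, B, C, D, E} → {S, B, C, D, E}.
Read 'x': {S, B, C, D, E} → {S, A, C, D, E}.
Read 'y': {S, A, C, D, E} → {S, B, C, D, E}.
State A is not in {S, B, C, D, E}.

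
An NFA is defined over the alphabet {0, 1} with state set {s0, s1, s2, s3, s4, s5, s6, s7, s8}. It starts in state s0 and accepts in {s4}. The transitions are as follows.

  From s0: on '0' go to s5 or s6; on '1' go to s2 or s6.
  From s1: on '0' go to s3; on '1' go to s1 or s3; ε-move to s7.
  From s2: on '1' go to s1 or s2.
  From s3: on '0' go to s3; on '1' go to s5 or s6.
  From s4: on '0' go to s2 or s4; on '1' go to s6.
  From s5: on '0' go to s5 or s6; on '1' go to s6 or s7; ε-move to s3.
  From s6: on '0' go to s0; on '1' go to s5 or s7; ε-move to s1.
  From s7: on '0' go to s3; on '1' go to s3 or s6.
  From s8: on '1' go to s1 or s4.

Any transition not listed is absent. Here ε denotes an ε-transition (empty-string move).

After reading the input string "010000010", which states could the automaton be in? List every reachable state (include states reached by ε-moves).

Start in {s0}.
Read '0': s0→{s5, s6}; union {s5, s6}; ε-closure = {s1, s3, s5, s6, s7}.
Read '1': s1→{s1, s3}, s3→{s5, s6}, s5→{s6, s7}, s6→{s5, s7}, s7→{s3, s6}; now {s1, s3, s5, s6, s7}.
Read '0': s1→{s3}, s3→{s3}, s5→{s5, s6}, s6→{s0}, s7→{s3}; union {s0, s3, s5, s6}; ε-closure = {s0, s1, s3, s5, s6, s7}.
Read '0': s0→{s5, s6}, s1→{s3}, s3→{s3}, s5→{s5, s6}, s6→{s0}, s7→{s3}; union {s0, s3, s5, s6}; ε-closure = {s0, s1, s3, s5, s6, s7}.
Read '0': s0→{s5, s6}, s1→{s3}, s3→{s3}, s5→{s5, s6}, s6→{s0}, s7→{s3}; union {s0, s3, s5, s6}; ε-closure = {s0, s1, s3, s5, s6, s7}.
Read '0': s0→{s5, s6}, s1→{s3}, s3→{s3}, s5→{s5, s6}, s6→{s0}, s7→{s3}; union {s0, s3, s5, s6}; ε-closure = {s0, s1, s3, s5, s6, s7}.
Read '0': s0→{s5, s6}, s1→{s3}, s3→{s3}, s5→{s5, s6}, s6→{s0}, s7→{s3}; union {s0, s3, s5, s6}; ε-closure = {s0, s1, s3, s5, s6, s7}.
Read '1': s0→{s2, s6}, s1→{s1, s3}, s3→{s5, s6}, s5→{s6, s7}, s6→{s5, s7}, s7→{s3, s6}; now {s1, s2, s3, s5, s6, s7}.
Read '0': s1→{s3}, s2→∅, s3→{s3}, s5→{s5, s6}, s6→{s0}, s7→{s3}; union {s0, s3, s5, s6}; ε-closure = {s0, s1, s3, s5, s6, s7}.

{s0, s1, s3, s5, s6, s7}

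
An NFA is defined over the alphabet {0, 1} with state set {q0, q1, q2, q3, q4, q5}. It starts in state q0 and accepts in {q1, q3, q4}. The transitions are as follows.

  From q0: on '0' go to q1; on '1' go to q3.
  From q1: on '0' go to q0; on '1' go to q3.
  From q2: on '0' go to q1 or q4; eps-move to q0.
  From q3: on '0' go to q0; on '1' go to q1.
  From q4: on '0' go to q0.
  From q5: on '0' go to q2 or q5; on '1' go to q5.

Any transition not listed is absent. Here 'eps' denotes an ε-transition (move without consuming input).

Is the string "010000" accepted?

Yes

Start in {q0}.
Read '0': {q0} → {q1}.
Read '1': {q1} → {q3}.
Read '0': {q3} → {q0}.
Read '0': {q0} → {q1}.
Read '0': {q1} → {q0}.
Read '0': {q0} → {q1}.
The final set {q1} contains the accepting state q1.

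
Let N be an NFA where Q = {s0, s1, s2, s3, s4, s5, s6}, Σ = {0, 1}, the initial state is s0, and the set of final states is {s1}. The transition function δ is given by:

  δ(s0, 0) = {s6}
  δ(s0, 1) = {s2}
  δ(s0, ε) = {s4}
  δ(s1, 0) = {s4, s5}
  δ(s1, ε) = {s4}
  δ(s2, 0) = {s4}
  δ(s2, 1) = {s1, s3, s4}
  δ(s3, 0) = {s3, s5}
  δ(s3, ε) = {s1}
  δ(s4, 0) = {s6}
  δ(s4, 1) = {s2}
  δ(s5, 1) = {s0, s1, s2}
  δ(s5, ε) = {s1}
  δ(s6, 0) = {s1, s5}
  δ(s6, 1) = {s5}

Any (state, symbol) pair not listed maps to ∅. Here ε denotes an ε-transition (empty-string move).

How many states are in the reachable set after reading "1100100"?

4

Start: ε-closure({s0}) = {s0, s4}.
Read '1': s0→{s2}, s4→{s2}; now {s2}.
Read '1': s2→{s1, s3, s4}; now {s1, s3, s4}.
Read '0': s1→{s4, s5}, s3→{s3, s5}, s4→{s6}; union {s3, s4, s5, s6}; ε-closure = {s1, s3, s4, s5, s6}.
Read '0': s1→{s4, s5}, s3→{s3, s5}, s4→{s6}, s5→∅, s6→{s1, s5}; now {s1, s3, s4, s5, s6}.
Read '1': s1→∅, s3→∅, s4→{s2}, s5→{s0, s1, s2}, s6→{s5}; union {s0, s1, s2, s5}; ε-closure = {s0, s1, s2, s4, s5}.
Read '0': s0→{s6}, s1→{s4, s5}, s2→{s4}, s4→{s6}, s5→∅; union {s4, s5, s6}; ε-closure = {s1, s4, s5, s6}.
Read '0': s1→{s4, s5}, s4→{s6}, s5→∅, s6→{s1, s5}; now {s1, s4, s5, s6}.
That set has 4 states.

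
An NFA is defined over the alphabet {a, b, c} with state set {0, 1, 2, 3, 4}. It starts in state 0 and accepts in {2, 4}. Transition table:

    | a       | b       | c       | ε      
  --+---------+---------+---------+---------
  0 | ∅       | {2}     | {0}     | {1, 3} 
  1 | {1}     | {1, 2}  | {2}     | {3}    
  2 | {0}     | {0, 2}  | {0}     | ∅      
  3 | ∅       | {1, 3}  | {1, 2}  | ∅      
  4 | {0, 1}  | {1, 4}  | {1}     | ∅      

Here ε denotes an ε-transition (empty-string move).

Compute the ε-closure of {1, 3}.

{1, 3}

Begin with {1, 3}.
No ε-moves leave this set, so the closure equals the set itself.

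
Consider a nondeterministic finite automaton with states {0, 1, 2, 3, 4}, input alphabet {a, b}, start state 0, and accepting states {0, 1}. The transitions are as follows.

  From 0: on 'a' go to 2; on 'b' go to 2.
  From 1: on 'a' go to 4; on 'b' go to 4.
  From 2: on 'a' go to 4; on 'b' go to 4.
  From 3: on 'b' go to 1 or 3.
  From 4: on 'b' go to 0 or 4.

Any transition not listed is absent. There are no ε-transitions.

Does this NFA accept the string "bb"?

Start in {0}.
Read 'b': 0→{2}; now {2}.
Read 'b': 2→{4}; now {4}.
The final set {4} contains no accepting state.

No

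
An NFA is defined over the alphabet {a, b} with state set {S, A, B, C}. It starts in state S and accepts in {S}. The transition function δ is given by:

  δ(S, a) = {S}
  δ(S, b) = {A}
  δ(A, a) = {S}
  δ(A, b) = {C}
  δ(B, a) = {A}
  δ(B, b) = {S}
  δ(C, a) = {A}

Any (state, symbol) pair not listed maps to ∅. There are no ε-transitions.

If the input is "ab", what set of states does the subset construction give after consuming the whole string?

{A}

Start in {S}.
Read 'a': {S} → {S}.
Read 'b': {S} → {A}.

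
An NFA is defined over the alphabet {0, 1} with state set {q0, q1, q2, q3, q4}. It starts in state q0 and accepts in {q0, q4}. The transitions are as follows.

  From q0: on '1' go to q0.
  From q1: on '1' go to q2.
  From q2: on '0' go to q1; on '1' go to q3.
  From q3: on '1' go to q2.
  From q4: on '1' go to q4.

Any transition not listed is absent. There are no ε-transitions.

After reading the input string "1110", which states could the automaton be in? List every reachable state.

∅

Start in {q0}.
Read '1': q0→{q0}; now {q0}.
Read '1': q0→{q0}; now {q0}.
Read '1': q0→{q0}; now {q0}.
Read '0': q0→∅; now ∅.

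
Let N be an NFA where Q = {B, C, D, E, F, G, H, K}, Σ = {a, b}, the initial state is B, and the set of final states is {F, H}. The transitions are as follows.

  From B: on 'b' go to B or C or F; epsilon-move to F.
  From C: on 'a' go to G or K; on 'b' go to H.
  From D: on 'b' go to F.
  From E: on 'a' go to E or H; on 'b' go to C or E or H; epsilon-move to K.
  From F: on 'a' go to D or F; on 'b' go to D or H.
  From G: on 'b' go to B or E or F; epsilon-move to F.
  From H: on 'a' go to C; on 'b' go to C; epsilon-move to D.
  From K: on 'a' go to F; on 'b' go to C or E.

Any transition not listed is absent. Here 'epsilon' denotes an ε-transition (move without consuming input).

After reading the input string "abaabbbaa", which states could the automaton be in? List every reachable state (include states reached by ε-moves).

{C, D, E, F, G, H, K}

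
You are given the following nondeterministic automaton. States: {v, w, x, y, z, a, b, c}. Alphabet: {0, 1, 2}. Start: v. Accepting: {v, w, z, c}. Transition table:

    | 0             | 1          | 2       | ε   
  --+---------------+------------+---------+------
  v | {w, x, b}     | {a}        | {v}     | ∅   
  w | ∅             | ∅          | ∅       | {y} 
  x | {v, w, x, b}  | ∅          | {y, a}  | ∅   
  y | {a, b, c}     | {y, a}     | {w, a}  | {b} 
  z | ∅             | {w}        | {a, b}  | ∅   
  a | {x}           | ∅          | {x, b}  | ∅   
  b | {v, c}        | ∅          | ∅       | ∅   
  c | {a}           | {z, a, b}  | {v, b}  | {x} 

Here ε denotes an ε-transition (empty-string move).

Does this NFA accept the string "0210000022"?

Yes

Start in {v}.
Read '0': v→{w, x, b}; union {w, x, b}; ε-closure = {w, x, y, b}.
Read '2': w→∅, x→{y, a}, y→{w, a}, b→∅; union {w, y, a}; ε-closure = {w, y, a, b}.
Read '1': w→∅, y→{y, a}, a→∅, b→∅; union {y, a}; ε-closure = {y, a, b}.
Read '0': y→{a, b, c}, a→{x}, b→{v, c}; now {v, x, a, b, c}.
Read '0': v→{w, x, b}, x→{v, w, x, b}, a→{x}, b→{v, c}, c→{a}; union {v, w, x, a, b, c}; ε-closure = {v, w, x, y, a, b, c}.
Read '0': v→{w, x, b}, w→∅, x→{v, w, x, b}, y→{a, b, c}, a→{x}, b→{v, c}, c→{a}; union {v, w, x, a, b, c}; ε-closure = {v, w, x, y, a, b, c}.
Read '0': v→{w, x, b}, w→∅, x→{v, w, x, b}, y→{a, b, c}, a→{x}, b→{v, c}, c→{a}; union {v, w, x, a, b, c}; ε-closure = {v, w, x, y, a, b, c}.
Read '0': v→{w, x, b}, w→∅, x→{v, w, x, b}, y→{a, b, c}, a→{x}, b→{v, c}, c→{a}; union {v, w, x, a, b, c}; ε-closure = {v, w, x, y, a, b, c}.
Read '2': v→{v}, w→∅, x→{y, a}, y→{w, a}, a→{x, b}, b→∅, c→{v, b}; now {v, w, x, y, a, b}.
Read '2': v→{v}, w→∅, x→{y, a}, y→{w, a}, a→{x, b}, b→∅; now {v, w, x, y, a, b}.
The final set {v, w, x, y, a, b} contains the accepting states v, w.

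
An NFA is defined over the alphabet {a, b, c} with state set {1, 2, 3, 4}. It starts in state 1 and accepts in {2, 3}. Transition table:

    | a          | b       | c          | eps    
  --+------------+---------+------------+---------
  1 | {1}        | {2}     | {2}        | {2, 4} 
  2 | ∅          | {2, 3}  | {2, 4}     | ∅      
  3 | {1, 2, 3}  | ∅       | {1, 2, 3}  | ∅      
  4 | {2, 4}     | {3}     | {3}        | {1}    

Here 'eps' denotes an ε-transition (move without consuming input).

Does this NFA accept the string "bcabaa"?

Start: ε-closure({1}) = {1, 2, 4}.
Read 'b': 1→{2}, 2→{2, 3}, 4→{3}; now {2, 3}.
Read 'c': 2→{2, 4}, 3→{1, 2, 3}; now {1, 2, 3, 4}.
Read 'a': 1→{1}, 2→∅, 3→{1, 2, 3}, 4→{2, 4}; now {1, 2, 3, 4}.
Read 'b': 1→{2}, 2→{2, 3}, 3→∅, 4→{3}; now {2, 3}.
Read 'a': 2→∅, 3→{1, 2, 3}; union {1, 2, 3}; ε-closure = {1, 2, 3, 4}.
Read 'a': 1→{1}, 2→∅, 3→{1, 2, 3}, 4→{2, 4}; now {1, 2, 3, 4}.
The final set {1, 2, 3, 4} contains the accepting states 2, 3.

Yes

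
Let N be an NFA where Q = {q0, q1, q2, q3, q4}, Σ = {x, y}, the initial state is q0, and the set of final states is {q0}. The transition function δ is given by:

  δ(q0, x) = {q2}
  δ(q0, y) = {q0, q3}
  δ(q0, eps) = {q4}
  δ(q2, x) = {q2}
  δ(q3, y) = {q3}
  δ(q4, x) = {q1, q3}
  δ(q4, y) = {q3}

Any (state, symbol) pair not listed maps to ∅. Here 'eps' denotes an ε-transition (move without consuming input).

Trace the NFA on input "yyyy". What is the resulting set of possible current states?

Start: ε-closure({q0}) = {q0, q4}.
Read 'y': {q0, q4} → {q0, q3, q4}.
Read 'y': {q0, q3, q4} → {q0, q3, q4}.
Read 'y': {q0, q3, q4} → {q0, q3, q4}.
Read 'y': {q0, q3, q4} → {q0, q3, q4}.

{q0, q3, q4}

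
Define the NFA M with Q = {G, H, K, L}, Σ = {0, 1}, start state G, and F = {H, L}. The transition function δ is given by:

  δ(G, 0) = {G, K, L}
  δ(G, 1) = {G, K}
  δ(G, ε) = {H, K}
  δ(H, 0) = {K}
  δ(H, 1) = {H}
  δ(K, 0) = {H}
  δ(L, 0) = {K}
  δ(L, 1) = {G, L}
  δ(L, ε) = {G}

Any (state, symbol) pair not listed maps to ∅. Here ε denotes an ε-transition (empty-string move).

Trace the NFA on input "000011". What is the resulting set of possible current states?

{G, H, K, L}

Start: ε-closure({G}) = {G, H, K}.
Read '0': G→{G, K, L}, H→{K}, K→{H}; now {G, H, K, L}.
Read '0': G→{G, K, L}, H→{K}, K→{H}, L→{K}; now {G, H, K, L}.
Read '0': G→{G, K, L}, H→{K}, K→{H}, L→{K}; now {G, H, K, L}.
Read '0': G→{G, K, L}, H→{K}, K→{H}, L→{K}; now {G, H, K, L}.
Read '1': G→{G, K}, H→{H}, K→∅, L→{G, L}; now {G, H, K, L}.
Read '1': G→{G, K}, H→{H}, K→∅, L→{G, L}; now {G, H, K, L}.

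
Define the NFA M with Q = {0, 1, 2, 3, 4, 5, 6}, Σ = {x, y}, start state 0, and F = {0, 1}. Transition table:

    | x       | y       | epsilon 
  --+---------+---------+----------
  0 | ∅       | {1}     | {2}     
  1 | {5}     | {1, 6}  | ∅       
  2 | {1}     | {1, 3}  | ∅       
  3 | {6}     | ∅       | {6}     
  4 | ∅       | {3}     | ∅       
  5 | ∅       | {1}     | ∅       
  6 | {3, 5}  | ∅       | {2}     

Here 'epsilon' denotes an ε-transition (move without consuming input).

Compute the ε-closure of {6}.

Begin with {6}.
ε-move 6 → 2; add 2.

{2, 6}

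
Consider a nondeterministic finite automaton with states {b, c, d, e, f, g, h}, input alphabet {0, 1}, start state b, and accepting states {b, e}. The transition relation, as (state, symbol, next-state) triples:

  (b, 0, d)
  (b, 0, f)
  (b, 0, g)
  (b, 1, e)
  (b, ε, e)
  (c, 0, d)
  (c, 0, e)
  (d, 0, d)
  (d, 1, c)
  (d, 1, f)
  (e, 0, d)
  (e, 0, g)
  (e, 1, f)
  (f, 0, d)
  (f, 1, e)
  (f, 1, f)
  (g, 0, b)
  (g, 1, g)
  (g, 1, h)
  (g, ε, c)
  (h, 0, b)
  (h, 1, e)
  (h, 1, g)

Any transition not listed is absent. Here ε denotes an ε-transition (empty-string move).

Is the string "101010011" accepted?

Start: ε-closure({b}) = {b, e}.
Read '1': {b, e} → {e, f}.
Read '0': {e, f} → {c, d, g}.
Read '1': {c, d, g} → {c, f, g, h}.
Read '0': {c, f, g, h} → {b, d, e}.
Read '1': {b, d, e} → {c, e, f}.
Read '0': {c, e, f} → {c, d, e, g}.
Read '0': {c, d, e, g} → {b, c, d, e, g}.
Read '1': {b, c, d, e, g} → {c, e, f, g, h}.
Read '1': {c, e, f, g, h} → {c, e, f, g, h}.
The final set {c, e, f, g, h} contains the accepting state e.

Yes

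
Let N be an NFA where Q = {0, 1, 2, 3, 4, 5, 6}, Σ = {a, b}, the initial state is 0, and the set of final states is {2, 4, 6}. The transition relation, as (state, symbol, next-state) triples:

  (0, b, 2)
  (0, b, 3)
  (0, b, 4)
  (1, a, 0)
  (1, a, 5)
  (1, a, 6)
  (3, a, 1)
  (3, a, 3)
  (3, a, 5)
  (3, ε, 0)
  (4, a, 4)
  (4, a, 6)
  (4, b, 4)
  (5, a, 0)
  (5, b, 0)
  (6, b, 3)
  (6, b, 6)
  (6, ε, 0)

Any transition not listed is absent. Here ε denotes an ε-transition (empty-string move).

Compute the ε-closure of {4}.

{4}

Begin with {4}.
No ε-moves leave this set, so the closure equals the set itself.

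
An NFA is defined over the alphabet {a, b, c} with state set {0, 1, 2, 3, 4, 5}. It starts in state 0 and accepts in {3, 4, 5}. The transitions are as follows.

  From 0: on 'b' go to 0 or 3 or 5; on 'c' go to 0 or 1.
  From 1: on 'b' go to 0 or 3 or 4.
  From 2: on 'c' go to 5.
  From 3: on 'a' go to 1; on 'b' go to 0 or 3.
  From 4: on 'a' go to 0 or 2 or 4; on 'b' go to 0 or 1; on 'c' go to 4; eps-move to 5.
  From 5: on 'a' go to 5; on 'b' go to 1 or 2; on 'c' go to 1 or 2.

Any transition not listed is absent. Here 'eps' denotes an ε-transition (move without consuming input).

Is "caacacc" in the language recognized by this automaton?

No

Start in {0}.
Read 'c': {0} → {0, 1}.
Read 'a': {0, 1} → ∅.
The set is empty and remains empty for the remaining 5 symbols.
The final set ∅ contains no accepting state.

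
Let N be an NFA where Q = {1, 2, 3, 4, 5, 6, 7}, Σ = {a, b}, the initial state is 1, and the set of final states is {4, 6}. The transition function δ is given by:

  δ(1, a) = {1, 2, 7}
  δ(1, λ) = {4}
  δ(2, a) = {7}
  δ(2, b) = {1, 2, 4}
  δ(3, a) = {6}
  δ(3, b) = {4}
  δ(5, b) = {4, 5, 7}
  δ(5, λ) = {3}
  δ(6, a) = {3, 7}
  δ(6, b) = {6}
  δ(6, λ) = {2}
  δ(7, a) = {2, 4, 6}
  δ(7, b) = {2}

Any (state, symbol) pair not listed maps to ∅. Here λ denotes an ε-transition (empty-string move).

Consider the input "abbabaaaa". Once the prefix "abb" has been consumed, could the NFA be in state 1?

Yes

Start: ε-closure({1}) = {1, 4}.
Read 'a': 1→{1, 2, 7}, 4→∅; union {1, 2, 7}; ε-closure = {1, 2, 4, 7}.
Read 'b': 1→∅, 2→{1, 2, 4}, 4→∅, 7→{2}; now {1, 2, 4}.
Read 'b': 1→∅, 2→{1, 2, 4}, 4→∅; now {1, 2, 4}.
State 1 is in {1, 2, 4}.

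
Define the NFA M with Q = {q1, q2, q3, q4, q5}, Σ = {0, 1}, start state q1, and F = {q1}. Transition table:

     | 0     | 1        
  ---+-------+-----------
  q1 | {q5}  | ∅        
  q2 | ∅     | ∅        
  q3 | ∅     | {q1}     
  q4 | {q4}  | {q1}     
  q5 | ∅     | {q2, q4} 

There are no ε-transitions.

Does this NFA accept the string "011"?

Yes

Start in {q1}.
Read '0': q1→{q5}; now {q5}.
Read '1': q5→{q2, q4}; now {q2, q4}.
Read '1': q2→∅, q4→{q1}; now {q1}.
The final set {q1} contains the accepting state q1.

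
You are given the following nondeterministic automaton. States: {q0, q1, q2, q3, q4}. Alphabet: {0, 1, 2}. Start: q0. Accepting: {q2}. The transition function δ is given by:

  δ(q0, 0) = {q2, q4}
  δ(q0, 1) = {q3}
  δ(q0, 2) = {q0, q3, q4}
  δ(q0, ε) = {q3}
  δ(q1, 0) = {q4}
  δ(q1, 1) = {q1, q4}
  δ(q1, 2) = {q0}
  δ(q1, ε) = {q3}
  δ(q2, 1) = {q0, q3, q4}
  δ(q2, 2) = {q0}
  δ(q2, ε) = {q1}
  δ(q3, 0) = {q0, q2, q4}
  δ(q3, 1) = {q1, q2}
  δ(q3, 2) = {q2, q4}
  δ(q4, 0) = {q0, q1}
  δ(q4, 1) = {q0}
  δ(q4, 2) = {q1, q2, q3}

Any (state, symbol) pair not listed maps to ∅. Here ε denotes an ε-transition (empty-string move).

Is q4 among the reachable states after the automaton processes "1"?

No

Start: ε-closure({q0}) = {q0, q3}.
Read '1': {q0, q3} → {q1, q2, q3}.
State q4 is not in {q1, q2, q3}.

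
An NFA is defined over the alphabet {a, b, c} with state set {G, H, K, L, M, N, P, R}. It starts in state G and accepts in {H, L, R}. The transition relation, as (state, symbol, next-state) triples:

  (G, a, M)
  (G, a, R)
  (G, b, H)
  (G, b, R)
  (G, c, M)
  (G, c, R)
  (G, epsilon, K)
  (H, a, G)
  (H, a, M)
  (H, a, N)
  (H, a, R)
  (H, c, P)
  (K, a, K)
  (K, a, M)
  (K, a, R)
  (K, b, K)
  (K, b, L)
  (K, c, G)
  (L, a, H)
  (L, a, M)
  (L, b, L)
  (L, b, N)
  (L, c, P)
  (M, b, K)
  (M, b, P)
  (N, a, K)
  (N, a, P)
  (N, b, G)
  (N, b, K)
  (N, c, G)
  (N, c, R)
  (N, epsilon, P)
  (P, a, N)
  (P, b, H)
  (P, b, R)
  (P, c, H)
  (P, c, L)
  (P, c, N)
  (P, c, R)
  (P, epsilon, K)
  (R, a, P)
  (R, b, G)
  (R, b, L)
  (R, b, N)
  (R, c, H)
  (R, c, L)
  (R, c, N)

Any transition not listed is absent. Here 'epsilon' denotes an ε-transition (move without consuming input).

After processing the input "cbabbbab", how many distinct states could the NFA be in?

Start: ε-closure({G}) = {G, K}.
Read 'c': {G, K} → {G, K, M, R}.
Read 'b': {G, K, M, R} → {G, H, K, L, N, P, R}.
Read 'a': {G, H, K, L, N, P, R} → {G, H, K, M, N, P, R}.
Read 'b': {G, H, K, M, N, P, R} → {G, H, K, L, N, P, R}.
Read 'b': {G, H, K, L, N, P, R} → {G, H, K, L, N, P, R}.
Read 'b': {G, H, K, L, N, P, R} → {G, H, K, L, N, P, R}.
Read 'a': {G, H, K, L, N, P, R} → {G, H, K, M, N, P, R}.
Read 'b': {G, H, K, M, N, P, R} → {G, H, K, L, N, P, R}.
That set has 7 states.

7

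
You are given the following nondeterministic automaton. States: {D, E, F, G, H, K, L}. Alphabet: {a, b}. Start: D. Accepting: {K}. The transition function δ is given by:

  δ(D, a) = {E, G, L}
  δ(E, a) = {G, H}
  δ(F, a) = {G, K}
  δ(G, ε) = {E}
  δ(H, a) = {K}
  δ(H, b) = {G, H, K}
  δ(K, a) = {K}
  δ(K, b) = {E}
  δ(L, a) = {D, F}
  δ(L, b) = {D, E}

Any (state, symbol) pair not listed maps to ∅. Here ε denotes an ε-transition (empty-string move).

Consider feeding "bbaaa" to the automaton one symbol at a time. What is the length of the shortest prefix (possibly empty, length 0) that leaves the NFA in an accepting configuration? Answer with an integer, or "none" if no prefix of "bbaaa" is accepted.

Start in {D}.
Read 'b': D→∅; now ∅.
The set is empty and remains empty for the remaining 4 symbols.
No reachable set along the way intersects F.

none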